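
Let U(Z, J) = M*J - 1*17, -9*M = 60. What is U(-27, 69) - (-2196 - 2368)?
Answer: 4087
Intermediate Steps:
M = -20/3 (M = -⅑*60 = -20/3 ≈ -6.6667)
U(Z, J) = -17 - 20*J/3 (U(Z, J) = -20*J/3 - 1*17 = -20*J/3 - 17 = -17 - 20*J/3)
U(-27, 69) - (-2196 - 2368) = (-17 - 20/3*69) - (-2196 - 2368) = (-17 - 460) - 1*(-4564) = -477 + 4564 = 4087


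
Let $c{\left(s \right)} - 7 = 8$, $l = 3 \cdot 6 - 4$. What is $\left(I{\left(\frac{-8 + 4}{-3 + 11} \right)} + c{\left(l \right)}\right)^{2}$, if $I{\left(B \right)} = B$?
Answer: $\frac{841}{4} \approx 210.25$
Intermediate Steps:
$l = 14$ ($l = 18 - 4 = 14$)
$c{\left(s \right)} = 15$ ($c{\left(s \right)} = 7 + 8 = 15$)
$\left(I{\left(\frac{-8 + 4}{-3 + 11} \right)} + c{\left(l \right)}\right)^{2} = \left(\frac{-8 + 4}{-3 + 11} + 15\right)^{2} = \left(- \frac{4}{8} + 15\right)^{2} = \left(\left(-4\right) \frac{1}{8} + 15\right)^{2} = \left(- \frac{1}{2} + 15\right)^{2} = \left(\frac{29}{2}\right)^{2} = \frac{841}{4}$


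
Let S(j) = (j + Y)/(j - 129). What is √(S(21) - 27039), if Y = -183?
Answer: 5*I*√4326/2 ≈ 164.43*I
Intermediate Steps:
S(j) = (-183 + j)/(-129 + j) (S(j) = (j - 183)/(j - 129) = (-183 + j)/(-129 + j))
√(S(21) - 27039) = √((-183 + 21)/(-129 + 21) - 27039) = √(-162/(-108) - 27039) = √(-1/108*(-162) - 27039) = √(3/2 - 27039) = √(-54075/2) = 5*I*√4326/2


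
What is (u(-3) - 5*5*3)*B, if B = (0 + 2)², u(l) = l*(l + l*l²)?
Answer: 60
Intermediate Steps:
u(l) = l*(l + l³)
B = 4 (B = 2² = 4)
(u(-3) - 5*5*3)*B = (((-3)² + (-3)⁴) - 5*5*3)*4 = ((9 + 81) - 25*3)*4 = (90 - 75)*4 = 15*4 = 60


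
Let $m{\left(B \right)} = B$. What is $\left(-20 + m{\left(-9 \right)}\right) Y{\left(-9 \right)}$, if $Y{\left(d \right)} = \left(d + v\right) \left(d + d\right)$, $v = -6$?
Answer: $-7830$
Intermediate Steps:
$Y{\left(d \right)} = 2 d \left(-6 + d\right)$ ($Y{\left(d \right)} = \left(d - 6\right) \left(d + d\right) = \left(-6 + d\right) 2 d = 2 d \left(-6 + d\right)$)
$\left(-20 + m{\left(-9 \right)}\right) Y{\left(-9 \right)} = \left(-20 - 9\right) 2 \left(-9\right) \left(-6 - 9\right) = - 29 \cdot 2 \left(-9\right) \left(-15\right) = \left(-29\right) 270 = -7830$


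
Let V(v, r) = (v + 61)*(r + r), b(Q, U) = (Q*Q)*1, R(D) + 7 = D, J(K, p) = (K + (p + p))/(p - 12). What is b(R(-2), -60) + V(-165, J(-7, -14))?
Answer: -199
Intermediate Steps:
J(K, p) = (K + 2*p)/(-12 + p)
R(D) = -7 + D
b(Q, U) = Q**2 (b(Q, U) = Q**2*1 = Q**2)
V(v, r) = 2*r*(61 + v) (V(v, r) = (61 + v)*(2*r) = 2*r*(61 + v))
b(R(-2), -60) + V(-165, J(-7, -14)) = (-7 - 2)**2 + 2*((-7 + 2*(-14))/(-12 - 14))*(61 - 165) = (-9)**2 + 2*((-7 - 28)/(-26))*(-104) = 81 + 2*(-1/26*(-35))*(-104) = 81 + 2*(35/26)*(-104) = 81 - 280 = -199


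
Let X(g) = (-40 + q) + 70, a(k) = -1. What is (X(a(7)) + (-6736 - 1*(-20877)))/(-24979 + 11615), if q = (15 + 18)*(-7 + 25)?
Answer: -14765/13364 ≈ -1.1048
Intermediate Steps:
q = 594 (q = 33*18 = 594)
X(g) = 624 (X(g) = (-40 + 594) + 70 = 554 + 70 = 624)
(X(a(7)) + (-6736 - 1*(-20877)))/(-24979 + 11615) = (624 + (-6736 - 1*(-20877)))/(-24979 + 11615) = (624 + (-6736 + 20877))/(-13364) = (624 + 14141)*(-1/13364) = 14765*(-1/13364) = -14765/13364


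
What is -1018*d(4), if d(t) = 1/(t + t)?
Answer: -509/4 ≈ -127.25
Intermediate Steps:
d(t) = 1/(2*t)
-1018*d(4) = -509/4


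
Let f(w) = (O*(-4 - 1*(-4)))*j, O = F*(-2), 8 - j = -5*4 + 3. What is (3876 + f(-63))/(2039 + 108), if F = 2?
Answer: 204/113 ≈ 1.8053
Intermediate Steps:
j = 25 (j = 8 - (-5*4 + 3) = 8 - (-20 + 3) = 8 - 1*(-17) = 8 + 17 = 25)
O = -4 (O = 2*(-2) = -4)
f(w) = 0 (f(w) = -4*(-4 - 1*(-4))*25 = -4*(-4 + 4)*25 = -4*0*25 = 0*25 = 0)
(3876 + f(-63))/(2039 + 108) = (3876 + 0)/(2039 + 108) = 3876/2147 = 3876*(1/2147) = 204/113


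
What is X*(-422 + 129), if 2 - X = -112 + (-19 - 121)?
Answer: -74422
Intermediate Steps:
X = 254 (X = 2 - (-112 + (-19 - 121)) = 2 - (-112 - 140) = 2 - 1*(-252) = 2 + 252 = 254)
X*(-422 + 129) = 254*(-422 + 129) = 254*(-293) = -74422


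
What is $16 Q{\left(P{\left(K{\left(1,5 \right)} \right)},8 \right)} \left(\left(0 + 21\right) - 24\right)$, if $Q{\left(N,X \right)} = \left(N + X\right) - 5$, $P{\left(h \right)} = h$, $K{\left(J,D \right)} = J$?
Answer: $-192$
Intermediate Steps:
$Q{\left(N,X \right)} = -5 + N + X$
$16 Q{\left(P{\left(K{\left(1,5 \right)} \right)},8 \right)} \left(\left(0 + 21\right) - 24\right) = 16 \left(-5 + 1 + 8\right) \left(\left(0 + 21\right) - 24\right) = 16 \cdot 4 \left(21 - 24\right) = 64 \left(-3\right) = -192$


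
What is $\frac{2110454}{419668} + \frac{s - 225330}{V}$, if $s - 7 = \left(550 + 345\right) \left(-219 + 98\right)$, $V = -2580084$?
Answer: $\frac{116357445770}{22557889419} \approx 5.1582$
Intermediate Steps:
$s = -108288$ ($s = 7 + \left(550 + 345\right) \left(-219 + 98\right) = 7 + 895 \left(-121\right) = 7 - 108295 = -108288$)
$\frac{2110454}{419668} + \frac{s - 225330}{V} = \frac{2110454}{419668} + \frac{-108288 - 225330}{-2580084} = 2110454 \cdot \frac{1}{419668} + \left(-108288 - 225330\right) \left(- \frac{1}{2580084}\right) = \frac{1055227}{209834} - - \frac{55603}{430014} = \frac{1055227}{209834} + \frac{55603}{430014} = \frac{116357445770}{22557889419}$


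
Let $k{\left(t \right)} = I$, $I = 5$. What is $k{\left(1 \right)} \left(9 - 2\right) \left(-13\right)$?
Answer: $-455$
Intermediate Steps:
$k{\left(t \right)} = 5$
$k{\left(1 \right)} \left(9 - 2\right) \left(-13\right) = 5 \left(9 - 2\right) \left(-13\right) = 5 \cdot 7 \left(-13\right) = 35 \left(-13\right) = -455$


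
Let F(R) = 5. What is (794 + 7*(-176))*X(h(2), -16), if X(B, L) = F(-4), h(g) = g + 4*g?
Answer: -2190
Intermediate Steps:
h(g) = 5*g
X(B, L) = 5
(794 + 7*(-176))*X(h(2), -16) = (794 + 7*(-176))*5 = (794 - 1232)*5 = -438*5 = -2190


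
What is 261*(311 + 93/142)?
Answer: 11550555/142 ≈ 81342.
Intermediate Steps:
261*(311 + 93/142) = 261*(44255/142) = 11550555/142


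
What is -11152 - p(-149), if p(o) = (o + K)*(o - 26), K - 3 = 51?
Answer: -27777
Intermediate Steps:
K = 54 (K = 3 + 51 = 54)
p(o) = (-26 + o)*(54 + o) (p(o) = (o + 54)*(o - 26) = (54 + o)*(-26 + o) = (-26 + o)*(54 + o))
-11152 - p(-149) = -11152 - (-1404 + (-149)² + 28*(-149)) = -11152 - (-1404 + 22201 - 4172) = -11152 - 1*16625 = -11152 - 16625 = -27777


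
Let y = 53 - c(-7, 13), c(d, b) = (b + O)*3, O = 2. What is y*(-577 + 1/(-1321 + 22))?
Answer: -5996192/1299 ≈ -4616.0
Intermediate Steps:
c(d, b) = 6 + 3*b (c(d, b) = (b + 2)*3 = (2 + b)*3 = 6 + 3*b)
y = 8 (y = 53 - (6 + 3*13) = 53 - (6 + 39) = 53 - 1*45 = 53 - 45 = 8)
y*(-577 + 1/(-1321 + 22)) = 8*(-577 + 1/(-1321 + 22)) = 8*(-577 + 1/(-1299)) = 8*(-577 - 1/1299) = 8*(-749524/1299) = -5996192/1299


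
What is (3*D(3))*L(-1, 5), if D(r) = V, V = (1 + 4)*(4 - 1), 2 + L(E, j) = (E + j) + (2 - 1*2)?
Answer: 90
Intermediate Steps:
L(E, j) = -2 + E + j (L(E, j) = -2 + ((E + j) + (2 - 1*2)) = -2 + ((E + j) + (2 - 2)) = -2 + ((E + j) + 0) = -2 + (E + j) = -2 + E + j)
V = 15 (V = 5*3 = 15)
D(r) = 15
(3*D(3))*L(-1, 5) = (3*15)*(-2 - 1 + 5) = 45*2 = 90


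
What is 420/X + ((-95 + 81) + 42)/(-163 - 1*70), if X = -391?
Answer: -108808/91103 ≈ -1.1943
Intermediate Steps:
420/X + ((-95 + 81) + 42)/(-163 - 1*70) = 420/(-391) + ((-95 + 81) + 42)/(-163 - 1*70) = 420*(-1/391) + (-14 + 42)/(-163 - 70) = -420/391 + 28/(-233) = -420/391 + 28*(-1/233) = -420/391 - 28/233 = -108808/91103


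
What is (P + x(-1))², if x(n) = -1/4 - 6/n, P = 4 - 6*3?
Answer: 1089/16 ≈ 68.063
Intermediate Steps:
P = -14 (P = 4 - 18 = -14)
x(n) = -¼ - 6/n (x(n) = -1*¼ - 6/n = -¼ - 6/n)
(P + x(-1))² = (-14 + (¼)*(-24 - 1*(-1))/(-1))² = (-14 + (¼)*(-1)*(-24 + 1))² = (-14 + (¼)*(-1)*(-23))² = (-14 + 23/4)² = (-33/4)² = 1089/16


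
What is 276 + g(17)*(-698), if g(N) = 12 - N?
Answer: 3766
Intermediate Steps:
276 + g(17)*(-698) = 276 + (12 - 1*17)*(-698) = 276 + (12 - 17)*(-698) = 276 - 5*(-698) = 276 + 3490 = 3766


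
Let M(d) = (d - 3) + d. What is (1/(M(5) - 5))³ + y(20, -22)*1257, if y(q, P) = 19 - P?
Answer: 412297/8 ≈ 51537.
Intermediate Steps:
M(d) = -3 + 2*d (M(d) = (-3 + d) + d = -3 + 2*d)
(1/(M(5) - 5))³ + y(20, -22)*1257 = (1/((-3 + 2*5) - 5))³ + (19 - 1*(-22))*1257 = (1/((-3 + 10) - 5))³ + (19 + 22)*1257 = (1/(7 - 5))³ + 41*1257 = (1/2)³ + 51537 = (½)³ + 51537 = ⅛ + 51537 = 412297/8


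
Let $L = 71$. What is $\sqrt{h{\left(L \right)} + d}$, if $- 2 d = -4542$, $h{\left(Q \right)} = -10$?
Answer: $\sqrt{2261} \approx 47.55$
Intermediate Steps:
$d = 2271$ ($d = \left(- \frac{1}{2}\right) \left(-4542\right) = 2271$)
$\sqrt{h{\left(L \right)} + d} = \sqrt{-10 + 2271} = \sqrt{2261}$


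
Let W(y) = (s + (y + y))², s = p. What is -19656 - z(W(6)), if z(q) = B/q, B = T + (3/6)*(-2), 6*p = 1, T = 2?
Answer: -104746860/5329 ≈ -19656.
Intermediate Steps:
p = ⅙ (p = (⅙)*1 = ⅙ ≈ 0.16667)
s = ⅙ ≈ 0.16667
B = 1 (B = 2 + (3/6)*(-2) = 2 + (3*(⅙))*(-2) = 2 + (½)*(-2) = 2 - 1 = 1)
W(y) = (⅙ + 2*y)² (W(y) = (⅙ + (y + y))² = (⅙ + 2*y)²)
z(q) = 1/q
-19656 - z(W(6)) = -19656 - 1/((1 + 12*6)²/36) = -19656 - 1/((1 + 72)²/36) = -19656 - 1/((1/36)*73²) = -19656 - 1/((1/36)*5329) = -19656 - 1/5329/36 = -19656 - 1*36/5329 = -19656 - 36/5329 = -104746860/5329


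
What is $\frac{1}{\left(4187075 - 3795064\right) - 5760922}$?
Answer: $- \frac{1}{5368911} \approx -1.8626 \cdot 10^{-7}$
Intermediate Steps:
$\frac{1}{\left(4187075 - 3795064\right) - 5760922} = \frac{1}{392011 - 5760922} = \frac{1}{-5368911} = - \frac{1}{5368911}$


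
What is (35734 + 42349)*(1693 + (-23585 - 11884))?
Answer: -2637331408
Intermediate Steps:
(35734 + 42349)*(1693 + (-23585 - 11884)) = 78083*(1693 - 35469) = 78083*(-33776) = -2637331408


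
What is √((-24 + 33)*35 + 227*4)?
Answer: √1223 ≈ 34.971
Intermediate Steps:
√((-24 + 33)*35 + 227*4) = √(9*35 + 908) = √(315 + 908) = √1223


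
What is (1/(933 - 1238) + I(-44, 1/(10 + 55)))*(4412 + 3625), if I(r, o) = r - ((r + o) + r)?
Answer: 1401540282/3965 ≈ 3.5348e+5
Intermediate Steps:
I(r, o) = -o - r (I(r, o) = r - ((o + r) + r) = r - (o + 2*r) = r + (-o - 2*r) = -o - r)
(1/(933 - 1238) + I(-44, 1/(10 + 55)))*(4412 + 3625) = (1/(933 - 1238) + (-1/(10 + 55) - 1*(-44)))*(4412 + 3625) = (1/(-305) + (-1/65 + 44))*8037 = (-1/305 + (-1*1/65 + 44))*8037 = (-1/305 + (-1/65 + 44))*8037 = (-1/305 + 2859/65)*8037 = (174386/3965)*8037 = 1401540282/3965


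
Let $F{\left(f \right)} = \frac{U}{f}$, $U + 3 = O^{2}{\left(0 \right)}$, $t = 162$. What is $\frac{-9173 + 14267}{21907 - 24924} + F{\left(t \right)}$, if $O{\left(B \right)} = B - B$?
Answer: $- \frac{278093}{162918} \approx -1.707$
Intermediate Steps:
$O{\left(B \right)} = 0$
$U = -3$ ($U = -3 + 0^{2} = -3 + 0 = -3$)
$F{\left(f \right)} = - \frac{3}{f}$
$\frac{-9173 + 14267}{21907 - 24924} + F{\left(t \right)} = \frac{-9173 + 14267}{21907 - 24924} - \frac{3}{162} = \frac{5094}{-3017} - \frac{1}{54} = 5094 \left(- \frac{1}{3017}\right) - \frac{1}{54} = - \frac{5094}{3017} - \frac{1}{54} = - \frac{278093}{162918}$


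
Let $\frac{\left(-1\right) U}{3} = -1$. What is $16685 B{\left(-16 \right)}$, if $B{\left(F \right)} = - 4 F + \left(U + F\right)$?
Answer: $850935$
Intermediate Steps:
$U = 3$ ($U = \left(-3\right) \left(-1\right) = 3$)
$B{\left(F \right)} = 3 - 3 F$ ($B{\left(F \right)} = - 4 F + \left(3 + F\right) = 3 - 3 F$)
$16685 B{\left(-16 \right)} = 16685 \left(3 - -48\right) = 16685 \left(3 + 48\right) = 16685 \cdot 51 = 850935$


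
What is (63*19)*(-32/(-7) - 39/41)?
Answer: 177669/41 ≈ 4333.4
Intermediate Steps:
(63*19)*(-32/(-7) - 39/41) = 1197*(-32*(-⅐) - 39*1/41) = 1197*(32/7 - 39/41) = 1197*(1039/287) = 177669/41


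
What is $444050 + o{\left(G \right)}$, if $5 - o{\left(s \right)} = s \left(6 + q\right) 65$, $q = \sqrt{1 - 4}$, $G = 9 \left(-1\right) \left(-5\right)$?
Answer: $426505 - 2925 i \sqrt{3} \approx 4.2651 \cdot 10^{5} - 5066.3 i$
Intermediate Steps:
$G = 45$ ($G = \left(-9\right) \left(-5\right) = 45$)
$q = i \sqrt{3}$ ($q = \sqrt{-3} = i \sqrt{3} \approx 1.732 i$)
$o{\left(s \right)} = 5 - 65 s \left(6 + i \sqrt{3}\right)$ ($o{\left(s \right)} = 5 - s \left(6 + i \sqrt{3}\right) 65 = 5 - 65 s \left(6 + i \sqrt{3}\right)$)
$444050 + o{\left(G \right)} = 444050 - \left(17545 + 65 i 45 \sqrt{3}\right) = 444050 - \left(17545 + 2925 i \sqrt{3}\right) = 426505 - 2925 i \sqrt{3}$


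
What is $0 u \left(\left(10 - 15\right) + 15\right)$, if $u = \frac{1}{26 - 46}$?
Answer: $0$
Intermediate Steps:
$u = - \frac{1}{20}$ ($u = \frac{1}{-20} = - \frac{1}{20} \approx -0.05$)
$0 u \left(\left(10 - 15\right) + 15\right) = 0 \left(- \frac{1}{20}\right) \left(\left(10 - 15\right) + 15\right) = 0 \left(-5 + 15\right) = 0 \cdot 10 = 0$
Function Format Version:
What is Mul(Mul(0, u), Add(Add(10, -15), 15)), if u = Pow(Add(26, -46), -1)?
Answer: 0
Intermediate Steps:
u = Rational(-1, 20) (u = Pow(-20, -1) = Rational(-1, 20) ≈ -0.050000)
Mul(Mul(0, u), Add(Add(10, -15), 15)) = Mul(Mul(0, Rational(-1, 20)), Add(Add(10, -15), 15)) = Mul(0, Add(-5, 15)) = Mul(0, 10) = 0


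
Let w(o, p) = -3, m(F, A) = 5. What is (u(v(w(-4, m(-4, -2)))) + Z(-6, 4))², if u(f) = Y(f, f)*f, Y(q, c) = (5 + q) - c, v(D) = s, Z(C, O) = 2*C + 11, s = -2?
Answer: 121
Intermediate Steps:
Z(C, O) = 11 + 2*C
v(D) = -2
Y(q, c) = 5 + q - c
u(f) = 5*f (u(f) = (5 + f - f)*f = 5*f)
(u(v(w(-4, m(-4, -2)))) + Z(-6, 4))² = (5*(-2) + (11 + 2*(-6)))² = (-10 + (11 - 12))² = (-10 - 1)² = (-11)² = 121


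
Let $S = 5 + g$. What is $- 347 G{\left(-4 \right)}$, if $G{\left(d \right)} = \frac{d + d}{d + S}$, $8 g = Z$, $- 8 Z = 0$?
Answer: $2776$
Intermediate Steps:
$Z = 0$ ($Z = \left(- \frac{1}{8}\right) 0 = 0$)
$g = 0$ ($g = \frac{1}{8} \cdot 0 = 0$)
$S = 5$ ($S = 5 + 0 = 5$)
$G{\left(d \right)} = \frac{2 d}{5 + d}$ ($G{\left(d \right)} = \frac{d + d}{d + 5} = \frac{2 d}{5 + d}$)
$- 347 G{\left(-4 \right)} = - 347 \cdot 2 \left(-4\right) \frac{1}{5 - 4} = - 347 \cdot 2 \left(-4\right) 1^{-1} = - 347 \cdot 2 \left(-4\right) 1 = \left(-347\right) \left(-8\right) = 2776$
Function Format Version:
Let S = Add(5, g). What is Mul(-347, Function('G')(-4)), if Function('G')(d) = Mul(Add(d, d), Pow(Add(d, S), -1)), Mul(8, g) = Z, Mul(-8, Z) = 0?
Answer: 2776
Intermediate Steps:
Z = 0 (Z = Mul(Rational(-1, 8), 0) = 0)
g = 0 (g = Mul(Rational(1, 8), 0) = 0)
S = 5 (S = Add(5, 0) = 5)
Function('G')(d) = Mul(2, d, Pow(Add(5, d), -1)) (Function('G')(d) = Mul(Add(d, d), Pow(Add(d, 5), -1)) = Mul(Mul(2, d), Pow(Add(5, d), -1)) = Mul(2, d, Pow(Add(5, d), -1)))
Mul(-347, Function('G')(-4)) = Mul(-347, Mul(2, -4, Pow(Add(5, -4), -1))) = Mul(-347, Mul(2, -4, Pow(1, -1))) = Mul(-347, Mul(2, -4, 1)) = Mul(-347, -8) = 2776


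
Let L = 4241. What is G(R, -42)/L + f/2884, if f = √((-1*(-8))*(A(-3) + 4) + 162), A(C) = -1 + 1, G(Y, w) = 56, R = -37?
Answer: 56/4241 + √194/2884 ≈ 0.018034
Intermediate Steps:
A(C) = 0
f = √194 (f = √((-1*(-8))*(0 + 4) + 162) = √(8*4 + 162) = √(32 + 162) = √194 ≈ 13.928)
G(R, -42)/L + f/2884 = 56/4241 + √194/2884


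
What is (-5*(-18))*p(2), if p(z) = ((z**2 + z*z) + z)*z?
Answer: 1800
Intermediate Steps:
p(z) = z*(z + 2*z**2) (p(z) = ((z**2 + z**2) + z)*z = (2*z**2 + z)*z = (z + 2*z**2)*z = z*(z + 2*z**2))
(-5*(-18))*p(2) = (-5*(-18))*(2**2*(1 + 2*2)) = 90*(4*(1 + 4)) = 90*(4*5) = 90*20 = 1800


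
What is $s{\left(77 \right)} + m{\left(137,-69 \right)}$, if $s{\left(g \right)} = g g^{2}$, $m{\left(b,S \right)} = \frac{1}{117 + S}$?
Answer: $\frac{21913585}{48} \approx 4.5653 \cdot 10^{5}$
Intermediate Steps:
$s{\left(g \right)} = g^{3}$
$s{\left(77 \right)} + m{\left(137,-69 \right)} = 77^{3} + \frac{1}{117 - 69} = 456533 + \frac{1}{48} = \frac{21913585}{48}$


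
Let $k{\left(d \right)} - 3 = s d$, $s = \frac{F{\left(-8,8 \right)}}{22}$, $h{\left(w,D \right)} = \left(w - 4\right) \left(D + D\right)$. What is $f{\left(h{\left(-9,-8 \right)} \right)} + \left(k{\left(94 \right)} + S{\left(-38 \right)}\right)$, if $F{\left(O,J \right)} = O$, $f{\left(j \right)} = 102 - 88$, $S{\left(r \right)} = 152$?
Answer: $\frac{1483}{11} \approx 134.82$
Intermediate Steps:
$h{\left(w,D \right)} = 2 D \left(-4 + w\right)$ ($h{\left(w,D \right)} = \left(-4 + w\right) 2 D = 2 D \left(-4 + w\right)$)
$f{\left(j \right)} = 14$
$s = - \frac{4}{11}$ ($s = - \frac{8}{22} = \left(-8\right) \frac{1}{22} = - \frac{4}{11} \approx -0.36364$)
$k{\left(d \right)} = 3 - \frac{4 d}{11}$
$f{\left(h{\left(-9,-8 \right)} \right)} + \left(k{\left(94 \right)} + S{\left(-38 \right)}\right) = 14 + \left(\left(3 - \frac{376}{11}\right) + 152\right) = 14 + \left(- \frac{343}{11} + 152\right) = 14 + \frac{1329}{11} = \frac{1483}{11}$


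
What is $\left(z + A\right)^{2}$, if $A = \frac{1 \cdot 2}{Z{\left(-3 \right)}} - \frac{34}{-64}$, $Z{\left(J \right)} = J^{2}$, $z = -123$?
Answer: $\frac{1239532849}{82944} \approx 14944.0$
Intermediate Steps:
$A = \frac{217}{288}$ ($A = \frac{1 \cdot 2}{\left(-3\right)^{2}} - \frac{34}{-64} = \frac{2}{9} - - \frac{17}{32} = 2 \cdot \frac{1}{9} + \frac{17}{32} = \frac{2}{9} + \frac{17}{32} = \frac{217}{288} \approx 0.75347$)
$\left(z + A\right)^{2} = \left(-123 + \frac{217}{288}\right)^{2} = \left(- \frac{35207}{288}\right)^{2} = \frac{1239532849}{82944}$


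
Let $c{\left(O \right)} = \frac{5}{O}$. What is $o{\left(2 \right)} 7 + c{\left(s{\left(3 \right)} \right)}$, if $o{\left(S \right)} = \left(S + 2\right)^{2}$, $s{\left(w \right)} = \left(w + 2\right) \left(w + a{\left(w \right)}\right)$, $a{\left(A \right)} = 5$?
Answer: $\frac{897}{8} \approx 112.13$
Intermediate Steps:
$s{\left(w \right)} = \left(2 + w\right) \left(5 + w\right)$ ($s{\left(w \right)} = \left(w + 2\right) \left(w + 5\right) = \left(2 + w\right) \left(5 + w\right)$)
$o{\left(S \right)} = \left(2 + S\right)^{2}$
$o{\left(2 \right)} 7 + c{\left(s{\left(3 \right)} \right)} = \left(2 + 2\right)^{2} \cdot 7 + \frac{5}{10 + 3^{2} + 7 \cdot 3} = 4^{2} \cdot 7 + \frac{5}{10 + 9 + 21} = 16 \cdot 7 + \frac{5}{40} = 112 + 5 \cdot \frac{1}{40} = 112 + \frac{1}{8} = \frac{897}{8}$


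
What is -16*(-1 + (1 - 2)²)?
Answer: 0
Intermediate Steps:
-16*(-1 + (1 - 2)²) = -16*(-1 + (-1)²) = -16*(-1 + 1) = -16*0 = 0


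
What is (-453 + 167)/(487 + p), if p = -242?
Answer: -286/245 ≈ -1.1673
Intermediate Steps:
(-453 + 167)/(487 + p) = (-453 + 167)/(487 - 242) = -286/245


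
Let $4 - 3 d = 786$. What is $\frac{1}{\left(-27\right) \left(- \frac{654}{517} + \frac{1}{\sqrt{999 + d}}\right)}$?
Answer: $\frac{249643790}{8519301657} + \frac{267289 \sqrt{6645}}{25557904971} \approx 0.030156$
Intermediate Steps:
$d = - \frac{782}{3}$ ($d = \frac{4}{3} - 262 = - \frac{782}{3} \approx -260.67$)
$\frac{1}{\left(-27\right) \left(- \frac{654}{517} + \frac{1}{\sqrt{999 + d}}\right)} = \frac{1}{\left(-27\right) \left(- \frac{654}{517} + \frac{1}{\sqrt{999 - \frac{782}{3}}}\right)} = - \frac{1}{27 \left(\left(-654\right) \frac{1}{517} + \frac{1}{\sqrt{\frac{2215}{3}}}\right)} = - \frac{1}{27 \left(- \frac{654}{517} + \frac{1}{\frac{1}{3} \sqrt{6645}}\right)} = - \frac{1}{27 \left(- \frac{654}{517} + \frac{\sqrt{6645}}{2215}\right)}$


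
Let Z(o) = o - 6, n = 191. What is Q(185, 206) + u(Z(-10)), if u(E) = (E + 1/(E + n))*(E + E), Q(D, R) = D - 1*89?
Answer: 106368/175 ≈ 607.82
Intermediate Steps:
Q(D, R) = -89 + D (Q(D, R) = D - 89 = -89 + D)
Z(o) = -6 + o
u(E) = 2*E*(E + 1/(191 + E)) (u(E) = (E + 1/(E + 191))*(E + E) = (E + 1/(191 + E))*(2*E) = 2*E*(E + 1/(191 + E)))
Q(185, 206) + u(Z(-10)) = (-89 + 185) + 2*(-6 - 10)*(1 + (-6 - 10)² + 191*(-6 - 10))/(191 + (-6 - 10)) = 96 + 2*(-16)*(1 + (-16)² + 191*(-16))/(191 - 16) = 96 + 2*(-16)*(1 + 256 - 3056)/175 = 96 + 2*(-16)*(1/175)*(-2799) = 96 + 89568/175 = 106368/175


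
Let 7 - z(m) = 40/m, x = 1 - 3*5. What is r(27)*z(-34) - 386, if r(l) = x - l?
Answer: -12261/17 ≈ -721.24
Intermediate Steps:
x = -14 (x = 1 - 15 = -14)
r(l) = -14 - l
z(m) = 7 - 40/m
r(27)*z(-34) - 386 = (-14 - 1*27)*(7 - 40/(-34)) - 386 = (-14 - 27)*(7 - 40*(-1/34)) - 386 = -41*(7 + 20/17) - 386 = -41*139/17 - 386 = -5699/17 - 386 = -12261/17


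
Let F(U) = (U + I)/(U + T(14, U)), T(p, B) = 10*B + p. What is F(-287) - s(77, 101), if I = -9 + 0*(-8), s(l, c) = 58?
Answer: -181998/3143 ≈ -57.906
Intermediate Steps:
T(p, B) = p + 10*B
I = -9 (I = -9 + 0 = -9)
F(U) = (-9 + U)/(14 + 11*U) (F(U) = (U - 9)/(U + (14 + 10*U)) = (-9 + U)/(14 + 11*U))
F(-287) - s(77, 101) = (-9 - 287)/(14 + 11*(-287)) - 1*58 = -296/(14 - 3157) - 58 = -296/(-3143) - 58 = -1/3143*(-296) - 58 = 296/3143 - 58 = -181998/3143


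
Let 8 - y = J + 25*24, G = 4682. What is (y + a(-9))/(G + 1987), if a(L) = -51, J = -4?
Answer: -71/741 ≈ -0.095816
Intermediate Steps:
y = -588 (y = 8 - (-4 + 25*24) = 8 - (-4 + 600) = 8 - 1*596 = 8 - 596 = -588)
(y + a(-9))/(G + 1987) = (-588 - 51)/(4682 + 1987) = -639/6669 = -639*1/6669 = -71/741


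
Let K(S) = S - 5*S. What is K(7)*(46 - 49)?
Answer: 84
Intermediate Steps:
K(S) = -4*S (K(S) = S - 5*S = -4*S)
K(7)*(46 - 49) = (-4*7)*(46 - 49) = -28*(-3) = 84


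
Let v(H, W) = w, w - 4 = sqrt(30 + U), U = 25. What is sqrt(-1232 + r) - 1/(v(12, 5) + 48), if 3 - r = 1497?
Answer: -52/2649 + sqrt(55)/2649 + I*sqrt(2726) ≈ -0.01683 + 52.211*I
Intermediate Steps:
r = -1494 (r = 3 - 1*1497 = 3 - 1497 = -1494)
w = 4 + sqrt(55) (w = 4 + sqrt(30 + 25) = 4 + sqrt(55) ≈ 11.416)
v(H, W) = 4 + sqrt(55)
sqrt(-1232 + r) - 1/(v(12, 5) + 48) = sqrt(-1232 - 1494) - 1/((4 + sqrt(55)) + 48) = sqrt(-2726) - 1/(52 + sqrt(55)) = I*sqrt(2726) - 1/(52 + sqrt(55)) = -1/(52 + sqrt(55)) + I*sqrt(2726)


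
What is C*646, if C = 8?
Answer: 5168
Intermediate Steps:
C*646 = 8*646 = 5168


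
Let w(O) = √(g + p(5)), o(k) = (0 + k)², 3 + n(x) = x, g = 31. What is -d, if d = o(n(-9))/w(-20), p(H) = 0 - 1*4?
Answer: -16*√3 ≈ -27.713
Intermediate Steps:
n(x) = -3 + x
o(k) = k²
p(H) = -4 (p(H) = 0 - 4 = -4)
w(O) = 3*√3 (w(O) = √(31 - 4) = √27 = 3*√3)
d = 16*√3 (d = (-3 - 9)²/((3*√3)) = (-12)²*(√3/9) = 144*(√3/9) = 16*√3 ≈ 27.713)
-d = -16*√3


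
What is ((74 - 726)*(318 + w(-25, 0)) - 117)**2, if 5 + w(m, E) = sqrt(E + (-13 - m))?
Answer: 41699882497 + 532535344*sqrt(3) ≈ 4.2622e+10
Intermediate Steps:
w(m, E) = -5 + sqrt(-13 + E - m) (w(m, E) = -5 + sqrt(E + (-13 - m)) = -5 + sqrt(-13 + E - m))
((74 - 726)*(318 + w(-25, 0)) - 117)**2 = ((74 - 726)*(318 + (-5 + sqrt(-13 + 0 - 1*(-25)))) - 117)**2 = (-652*(318 + (-5 + sqrt(-13 + 0 + 25))) - 117)**2 = (-652*(318 + (-5 + sqrt(12))) - 117)**2 = (-652*(318 + (-5 + 2*sqrt(3))) - 117)**2 = (-652*(313 + 2*sqrt(3)) - 117)**2 = ((-204076 - 1304*sqrt(3)) - 117)**2 = (-204193 - 1304*sqrt(3))**2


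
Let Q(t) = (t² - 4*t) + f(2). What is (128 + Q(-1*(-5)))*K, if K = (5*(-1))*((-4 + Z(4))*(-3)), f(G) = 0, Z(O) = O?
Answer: 0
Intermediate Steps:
Q(t) = t² - 4*t (Q(t) = (t² - 4*t) + 0 = t² - 4*t)
K = 0 (K = (5*(-1))*((-4 + 4)*(-3)) = -0*(-3) = -5*0 = 0)
(128 + Q(-1*(-5)))*K = (128 + (-1*(-5))*(-4 - 1*(-5)))*0 = (128 + 5*(-4 + 5))*0 = (128 + 5*1)*0 = (128 + 5)*0 = 133*0 = 0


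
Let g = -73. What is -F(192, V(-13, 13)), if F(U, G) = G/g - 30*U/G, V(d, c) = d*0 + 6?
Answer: 70086/73 ≈ 960.08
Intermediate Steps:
V(d, c) = 6 (V(d, c) = 0 + 6 = 6)
F(U, G) = -G/73 - 30*U/G (F(U, G) = G/(-73) - 30*U/G = G*(-1/73) - 30*U/G = -G/73 - 30*U/G)
-F(192, V(-13, 13)) = -(-1/73*6 - 30*192/6) = -(-6/73 - 30*192*1/6) = -(-6/73 - 960) = -1*(-70086/73) = 70086/73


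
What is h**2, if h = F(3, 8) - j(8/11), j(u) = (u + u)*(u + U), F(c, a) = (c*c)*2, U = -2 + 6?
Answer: 1811716/14641 ≈ 123.74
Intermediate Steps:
U = 4
F(c, a) = 2*c**2 (F(c, a) = c**2*2 = 2*c**2)
j(u) = 2*u*(4 + u) (j(u) = (u + u)*(u + 4) = (2*u)*(4 + u) = 2*u*(4 + u))
h = 1346/121 (h = 2*3**2 - 2*8/11*(4 + 8/11) = 2*9 - 2*8*(1/11)*(4 + 8*(1/11)) = 18 - 2*8*(4 + 8/11)/11 = 18 - 2*8*52/(11*11) = 18 - 1*832/121 = 18 - 832/121 = 1346/121 ≈ 11.124)
h**2 = (1346/121)**2 = 1811716/14641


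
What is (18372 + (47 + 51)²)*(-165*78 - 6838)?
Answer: -551351008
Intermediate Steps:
(18372 + (47 + 51)²)*(-165*78 - 6838) = (18372 + 98²)*(-12870 - 6838) = (18372 + 9604)*(-19708) = 27976*(-19708) = -551351008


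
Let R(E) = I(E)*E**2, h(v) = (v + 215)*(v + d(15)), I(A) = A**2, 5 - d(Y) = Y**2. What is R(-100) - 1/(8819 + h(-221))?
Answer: 1146499999999/11465 ≈ 1.0000e+8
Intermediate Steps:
d(Y) = 5 - Y**2
h(v) = (-220 + v)*(215 + v) (h(v) = (v + 215)*(v + (5 - 1*15**2)) = (215 + v)*(v + (5 - 1*225)) = (215 + v)*(v + (5 - 225)) = (215 + v)*(v - 220) = (215 + v)*(-220 + v) = (-220 + v)*(215 + v))
R(E) = E**4 (R(E) = E**2*E**2 = E**4)
R(-100) - 1/(8819 + h(-221)) = (-100)**4 - 1/(8819 + (-47300 + (-221)**2 - 5*(-221))) = 100000000 - 1/(8819 + (-47300 + 48841 + 1105)) = 100000000 - 1/(8819 + 2646) = 100000000 - 1/11465 = 1146499999999/11465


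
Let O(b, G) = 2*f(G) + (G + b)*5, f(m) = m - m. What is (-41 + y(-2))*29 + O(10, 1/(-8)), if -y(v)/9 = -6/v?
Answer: -15381/8 ≈ -1922.6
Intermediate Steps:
y(v) = 54/v (y(v) = -(-54)/v = 54/v)
f(m) = 0
O(b, G) = 5*G + 5*b (O(b, G) = 2*0 + (G + b)*5 = 0 + (5*G + 5*b) = 5*G + 5*b)
(-41 + y(-2))*29 + O(10, 1/(-8)) = (-41 + 54/(-2))*29 + (5/(-8) + 5*10) = (-41 + 54*(-1/2))*29 + (5*(-1/8) + 50) = (-41 - 27)*29 + (-5/8 + 50) = -68*29 + 395/8 = -1972 + 395/8 = -15381/8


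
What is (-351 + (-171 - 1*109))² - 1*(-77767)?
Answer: 475928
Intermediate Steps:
(-351 + (-171 - 1*109))² - 1*(-77767) = (-351 + (-171 - 109))² + 77767 = (-351 - 280)² + 77767 = (-631)² + 77767 = 398161 + 77767 = 475928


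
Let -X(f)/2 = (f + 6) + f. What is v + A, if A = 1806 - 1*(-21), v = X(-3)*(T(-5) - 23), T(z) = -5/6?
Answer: 1827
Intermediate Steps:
T(z) = -⅚ (T(z) = -5*⅙ = -⅚)
X(f) = -12 - 4*f (X(f) = -2*((f + 6) + f) = -2*((6 + f) + f) = -2*(6 + 2*f) = -12 - 4*f)
v = 0 (v = (-12 - 4*(-3))*(-⅚ - 23) = (-12 + 12)*(-143/6) = 0*(-143/6) = 0)
A = 1827 (A = 1806 + 21 = 1827)
v + A = 0 + 1827 = 1827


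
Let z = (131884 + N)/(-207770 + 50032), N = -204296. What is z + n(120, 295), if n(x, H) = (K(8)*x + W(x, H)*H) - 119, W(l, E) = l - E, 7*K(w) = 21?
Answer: -4052568490/78869 ≈ -51384.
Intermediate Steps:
K(w) = 3 (K(w) = (⅐)*21 = 3)
z = 36206/78869 (z = (131884 - 204296)/(-207770 + 50032) = -72412/(-157738) = -72412*(-1/157738) = 36206/78869 ≈ 0.45906)
n(x, H) = -119 + 3*x + H*(x - H) (n(x, H) = (3*x + (x - H)*H) - 119 = (3*x + H*(x - H)) - 119 = -119 + 3*x + H*(x - H))
z + n(120, 295) = 36206/78869 + (-119 + 3*120 - 1*295*(295 - 1*120)) = 36206/78869 + (-119 + 360 - 1*295*(295 - 120)) = 36206/78869 + (-119 + 360 - 1*295*175) = 36206/78869 + (-119 + 360 - 51625) = 36206/78869 - 51384 = -4052568490/78869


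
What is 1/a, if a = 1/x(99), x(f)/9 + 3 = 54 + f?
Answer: 1350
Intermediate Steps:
x(f) = 459 + 9*f (x(f) = -27 + 9*(54 + f) = -27 + (486 + 9*f) = 459 + 9*f)
a = 1/1350 (a = 1/(459 + 9*99) = 1/(459 + 891) = 1/1350 ≈ 0.00074074)
1/a = 1/(1/1350) = 1350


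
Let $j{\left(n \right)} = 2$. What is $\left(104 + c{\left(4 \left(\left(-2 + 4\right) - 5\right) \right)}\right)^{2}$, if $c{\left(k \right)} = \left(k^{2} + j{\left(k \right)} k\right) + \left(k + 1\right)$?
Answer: $45369$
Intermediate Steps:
$c{\left(k \right)} = 1 + k^{2} + 3 k$ ($c{\left(k \right)} = \left(k^{2} + 2 k\right) + \left(k + 1\right) = \left(k^{2} + 2 k\right) + \left(1 + k\right) = 1 + k^{2} + 3 k$)
$\left(104 + c{\left(4 \left(\left(-2 + 4\right) - 5\right) \right)}\right)^{2} = \left(104 + \left(1 + \left(4 \left(\left(-2 + 4\right) - 5\right)\right)^{2} + 3 \cdot 4 \left(\left(-2 + 4\right) - 5\right)\right)\right)^{2} = \left(104 + \left(1 + \left(4 \left(2 - 5\right)\right)^{2} + 3 \cdot 4 \left(2 - 5\right)\right)\right)^{2} = \left(104 + \left(1 + \left(4 \left(-3\right)\right)^{2} + 3 \cdot 4 \left(-3\right)\right)\right)^{2} = \left(104 + \left(1 + \left(-12\right)^{2} + 3 \left(-12\right)\right)\right)^{2} = \left(104 + \left(1 + 144 - 36\right)\right)^{2} = \left(104 + 109\right)^{2} = 213^{2} = 45369$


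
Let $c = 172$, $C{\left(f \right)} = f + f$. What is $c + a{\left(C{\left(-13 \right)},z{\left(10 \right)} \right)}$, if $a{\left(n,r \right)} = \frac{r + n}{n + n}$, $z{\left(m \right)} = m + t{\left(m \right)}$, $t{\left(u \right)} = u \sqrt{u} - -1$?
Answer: $\frac{8959}{52} - \frac{5 \sqrt{10}}{26} \approx 171.68$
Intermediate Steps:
$C{\left(f \right)} = 2 f$
$t{\left(u \right)} = 1 + u^{\frac{3}{2}}$ ($t{\left(u \right)} = u^{\frac{3}{2}} + 1 = 1 + u^{\frac{3}{2}}$)
$z{\left(m \right)} = 1 + m + m^{\frac{3}{2}}$ ($z{\left(m \right)} = m + \left(1 + m^{\frac{3}{2}}\right) = 1 + m + m^{\frac{3}{2}}$)
$a{\left(n,r \right)} = \frac{n + r}{2 n}$
$c + a{\left(C{\left(-13 \right)},z{\left(10 \right)} \right)} = 172 + \frac{2 \left(-13\right) + \left(1 + 10 + 10^{\frac{3}{2}}\right)}{2 \cdot 2 \left(-13\right)} = 172 + \frac{-26 + \left(1 + 10 + 10 \sqrt{10}\right)}{2 \left(-26\right)} = 172 + \frac{1}{2} \left(- \frac{1}{26}\right) \left(-26 + \left(11 + 10 \sqrt{10}\right)\right) = 172 + \frac{1}{2} \left(- \frac{1}{26}\right) \left(-15 + 10 \sqrt{10}\right) = 172 + \left(\frac{15}{52} - \frac{5 \sqrt{10}}{26}\right) = \frac{8959}{52} - \frac{5 \sqrt{10}}{26}$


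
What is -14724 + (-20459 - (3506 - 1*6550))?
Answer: -32139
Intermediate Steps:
-14724 + (-20459 - (3506 - 1*6550)) = -14724 + (-20459 - (3506 - 6550)) = -14724 + (-20459 - 1*(-3044)) = -14724 + (-20459 + 3044) = -14724 - 17415 = -32139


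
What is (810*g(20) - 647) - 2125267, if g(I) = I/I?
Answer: -2125104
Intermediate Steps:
g(I) = 1
(810*g(20) - 647) - 2125267 = (810*1 - 647) - 2125267 = (810 - 647) - 2125267 = 163 - 2125267 = -2125104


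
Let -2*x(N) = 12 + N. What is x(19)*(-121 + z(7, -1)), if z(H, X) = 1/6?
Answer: 22475/12 ≈ 1872.9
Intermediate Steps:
z(H, X) = ⅙ (z(H, X) = 1*(⅙) = ⅙)
x(N) = -6 - N/2 (x(N) = -(12 + N)/2 = -6 - N/2)
x(19)*(-121 + z(7, -1)) = (-6 - ½*19)*(-121 + ⅙) = (-6 - 19/2)*(-725/6) = -31/2*(-725/6) = 22475/12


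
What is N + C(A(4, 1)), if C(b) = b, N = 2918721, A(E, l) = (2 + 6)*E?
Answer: 2918753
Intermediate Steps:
A(E, l) = 8*E
N + C(A(4, 1)) = 2918721 + 8*4 = 2918721 + 32 = 2918753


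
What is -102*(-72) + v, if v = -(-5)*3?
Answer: 7359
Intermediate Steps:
v = 15 (v = -1*(-15) = 15)
-102*(-72) + v = -102*(-72) + 15 = 7344 + 15 = 7359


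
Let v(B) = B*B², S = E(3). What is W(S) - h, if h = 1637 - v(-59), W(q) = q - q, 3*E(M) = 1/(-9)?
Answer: -207016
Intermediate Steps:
E(M) = -1/27 (E(M) = (1/(-9))/3 = (1*(-⅑))/3 = (⅓)*(-⅑) = -1/27)
S = -1/27 ≈ -0.037037
W(q) = 0
v(B) = B³
h = 207016 (h = 1637 - 1*(-59)³ = 1637 - 1*(-205379) = 1637 + 205379 = 207016)
W(S) - h = 0 - 1*207016 = 0 - 207016 = -207016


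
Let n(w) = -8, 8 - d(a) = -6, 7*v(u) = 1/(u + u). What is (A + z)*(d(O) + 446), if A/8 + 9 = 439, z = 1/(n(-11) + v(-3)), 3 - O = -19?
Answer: 533249480/337 ≈ 1.5823e+6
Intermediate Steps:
v(u) = 1/(14*u) (v(u) = 1/(7*(u + u)) = 1/(7*((2*u))) = (1/(2*u))/7 = 1/(14*u))
O = 22 (O = 3 - 1*(-19) = 3 + 19 = 22)
d(a) = 14 (d(a) = 8 - 1*(-6) = 8 + 6 = 14)
z = -42/337 (z = 1/(-8 + (1/14)/(-3)) = 1/(-8 + (1/14)*(-⅓)) = 1/(-8 - 1/42) = 1/(-337/42) = -42/337 ≈ -0.12463)
A = 3440 (A = -72 + 8*439 = -72 + 3512 = 3440)
(A + z)*(d(O) + 446) = (3440 - 42/337)*(14 + 446) = (1159238/337)*460 = 533249480/337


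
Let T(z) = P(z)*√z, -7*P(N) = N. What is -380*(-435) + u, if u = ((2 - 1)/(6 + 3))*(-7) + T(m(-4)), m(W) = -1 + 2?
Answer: 10413842/63 ≈ 1.6530e+5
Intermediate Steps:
m(W) = 1
P(N) = -N/7
T(z) = -z^(3/2)/7 (T(z) = (-z/7)*√z = -z^(3/2)/7)
u = -58/63 (u = ((2 - 1)/(6 + 3))*(-7) - 1^(3/2)/7 = (1/9)*(-7) - ⅐*1 = (1*(⅑))*(-7) - ⅐ = (⅑)*(-7) - ⅐ = -7/9 - ⅐ = -58/63 ≈ -0.92064)
-380*(-435) + u = -380*(-435) - 58/63 = 165300 - 58/63 = 10413842/63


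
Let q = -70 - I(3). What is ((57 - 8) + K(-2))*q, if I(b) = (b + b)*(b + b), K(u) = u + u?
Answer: -4770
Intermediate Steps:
K(u) = 2*u
I(b) = 4*b² (I(b) = (2*b)*(2*b) = 4*b²)
q = -106 (q = -70 - 4*3² = -70 - 4*9 = -70 - 1*36 = -70 - 36 = -106)
((57 - 8) + K(-2))*q = ((57 - 8) + 2*(-2))*(-106) = (49 - 4)*(-106) = 45*(-106) = -4770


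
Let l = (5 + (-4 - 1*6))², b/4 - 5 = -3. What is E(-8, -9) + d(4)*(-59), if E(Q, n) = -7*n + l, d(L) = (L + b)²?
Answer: -8408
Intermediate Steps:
b = 8 (b = 20 + 4*(-3) = 20 - 12 = 8)
l = 25 (l = (5 + (-4 - 6))² = (5 - 10)² = (-5)² = 25)
d(L) = (8 + L)² (d(L) = (L + 8)² = (8 + L)²)
E(Q, n) = 25 - 7*n (E(Q, n) = -7*n + 25 = 25 - 7*n)
E(-8, -9) + d(4)*(-59) = (25 - 7*(-9)) + (8 + 4)²*(-59) = (25 + 63) + 12²*(-59) = 88 + 144*(-59) = 88 - 8496 = -8408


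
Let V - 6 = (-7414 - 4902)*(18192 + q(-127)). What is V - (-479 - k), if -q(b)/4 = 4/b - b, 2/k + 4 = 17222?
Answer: -238127055653014/1093343 ≈ -2.1780e+8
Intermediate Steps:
k = 1/8609 (k = 2/(-4 + 17222) = 2/17218 = 2*(1/17218) = 1/8609 ≈ 0.00011616)
q(b) = -16/b + 4*b (q(b) = -4*(4/b - b) = -4*(-b + 4/b) = -16/b + 4*b)
V = -27660306582/127 (V = 6 + (-7414 - 4902)*(18192 + (-16/(-127) + 4*(-127))) = 6 - 12316*(18192 + (-16*(-1/127) - 508)) = 6 - 12316*(18192 + (16/127 - 508)) = 6 - 12316*(18192 - 64500/127) = 6 - 12316*2245884/127 = 6 - 27660307344/127 = -27660306582/127 ≈ -2.1780e+8)
V - (-479 - k) = -27660306582/127 - (-479 - 1*1/8609) = -27660306582/127 - (-479 - 1/8609) = -27660306582/127 - 1*(-4123712/8609) = -27660306582/127 + 4123712/8609 = -238127055653014/1093343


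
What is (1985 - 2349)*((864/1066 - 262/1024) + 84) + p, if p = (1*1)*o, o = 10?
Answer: -161469895/5248 ≈ -30768.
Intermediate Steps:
p = 10 (p = (1*1)*10 = 1*10 = 10)
(1985 - 2349)*((864/1066 - 262/1024) + 84) + p = (1985 - 2349)*((864/1066 - 262/1024) + 84) + 10 = -364*((864*(1/1066) - 262*1/1024) + 84) + 10 = -364*((432/533 - 131/512) + 84) + 10 = -364*(151361/272896 + 84) + 10 = -364*23074625/272896 + 10 = -161522375/5248 + 10 = -161469895/5248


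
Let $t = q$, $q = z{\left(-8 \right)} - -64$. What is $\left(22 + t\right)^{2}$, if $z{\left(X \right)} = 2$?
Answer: $7744$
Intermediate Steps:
$q = 66$ ($q = 2 - -64 = 2 + 64 = 66$)
$t = 66$
$\left(22 + t\right)^{2} = \left(22 + 66\right)^{2} = 88^{2} = 7744$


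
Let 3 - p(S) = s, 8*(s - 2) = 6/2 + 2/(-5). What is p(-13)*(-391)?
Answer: -10557/40 ≈ -263.92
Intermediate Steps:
s = 93/40 (s = 2 + (6/2 + 2/(-5))/8 = 2 + (6*(1/2) + 2*(-1/5))/8 = 2 + (3 - 2/5)/8 = 2 + (1/8)*(13/5) = 2 + 13/40 = 93/40 ≈ 2.3250)
p(S) = 27/40 (p(S) = 3 - 1*93/40 = 3 - 93/40 = 27/40)
p(-13)*(-391) = (27/40)*(-391) = -10557/40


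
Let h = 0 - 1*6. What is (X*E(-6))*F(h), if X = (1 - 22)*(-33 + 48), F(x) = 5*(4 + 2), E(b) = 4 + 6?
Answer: -94500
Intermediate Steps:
E(b) = 10
h = -6 (h = 0 - 6 = -6)
F(x) = 30 (F(x) = 5*6 = 30)
X = -315 (X = -21*15 = -315)
(X*E(-6))*F(h) = -315*10*30 = -3150*30 = -94500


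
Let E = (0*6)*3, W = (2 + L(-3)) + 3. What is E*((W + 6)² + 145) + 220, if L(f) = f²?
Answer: 220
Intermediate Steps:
W = 14 (W = (2 + (-3)²) + 3 = (2 + 9) + 3 = 11 + 3 = 14)
E = 0 (E = 0*3 = 0)
E*((W + 6)² + 145) + 220 = 0*((14 + 6)² + 145) + 220 = 0*(20² + 145) + 220 = 0*(400 + 145) + 220 = 0*545 + 220 = 0 + 220 = 220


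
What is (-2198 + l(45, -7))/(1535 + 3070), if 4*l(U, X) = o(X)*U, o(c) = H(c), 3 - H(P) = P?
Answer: -4171/9210 ≈ -0.45288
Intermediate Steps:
H(P) = 3 - P
o(c) = 3 - c
l(U, X) = U*(3 - X)/4 (l(U, X) = ((3 - X)*U)/4 = (U*(3 - X))/4 = U*(3 - X)/4)
(-2198 + l(45, -7))/(1535 + 3070) = (-2198 + (1/4)*45*(3 - 1*(-7)))/(1535 + 3070) = (-2198 + (1/4)*45*(3 + 7))/4605 = (-2198 + (1/4)*45*10)*(1/4605) = (-2198 + 225/2)*(1/4605) = -4171/2*1/4605 = -4171/9210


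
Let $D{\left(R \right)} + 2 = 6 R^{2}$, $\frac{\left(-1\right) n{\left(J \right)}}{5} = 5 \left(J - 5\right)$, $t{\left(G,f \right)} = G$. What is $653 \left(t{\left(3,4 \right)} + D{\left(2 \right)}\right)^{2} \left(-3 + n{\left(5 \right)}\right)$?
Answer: $-1224375$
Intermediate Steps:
$n{\left(J \right)} = 125 - 25 J$ ($n{\left(J \right)} = - 5 \cdot 5 \left(J - 5\right) = - 5 \cdot 5 \left(-5 + J\right) = - 5 \left(-25 + 5 J\right) = 125 - 25 J$)
$D{\left(R \right)} = -2 + 6 R^{2}$
$653 \left(t{\left(3,4 \right)} + D{\left(2 \right)}\right)^{2} \left(-3 + n{\left(5 \right)}\right) = 653 \left(3 - \left(2 - 6 \cdot 2^{2}\right)\right)^{2} \left(-3 + \left(125 - 125\right)\right) = 653 \left(3 + \left(-2 + 6 \cdot 4\right)\right)^{2} \left(-3 + \left(125 - 125\right)\right) = 653 \left(3 + \left(-2 + 24\right)\right)^{2} \left(-3 + 0\right) = 653 \left(3 + 22\right)^{2} \left(-3\right) = 653 \cdot 25^{2} \left(-3\right) = 653 \cdot 625 \left(-3\right) = 653 \left(-1875\right) = -1224375$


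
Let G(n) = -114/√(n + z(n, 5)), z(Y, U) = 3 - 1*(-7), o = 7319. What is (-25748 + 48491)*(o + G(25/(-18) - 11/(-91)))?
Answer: 166456017 - 7778106*√2603146/14303 ≈ 1.6558e+8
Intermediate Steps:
z(Y, U) = 10 (z(Y, U) = 3 + 7 = 10)
G(n) = -114/√(10 + n) (G(n) = -114/√(n + 10) = -114/√(10 + n))
(-25748 + 48491)*(o + G(25/(-18) - 11/(-91))) = (-25748 + 48491)*(7319 - 114/√(10 + (25/(-18) - 11/(-91)))) = 22743*(7319 - 114/√(10 + (25*(-1/18) - 11*(-1/91)))) = 22743*(7319 - 114/√(10 + (-25/18 + 11/91))) = 22743*(7319 - 114/√(10 - 2077/1638)) = 22743*(7319 - 342*√2603146/14303) = 166456017 - 7778106*√2603146/14303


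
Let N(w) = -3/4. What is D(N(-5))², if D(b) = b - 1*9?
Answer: 1521/16 ≈ 95.063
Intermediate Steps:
N(w) = -¾ (N(w) = -3*¼ = -¾)
D(b) = -9 + b (D(b) = b - 9 = -9 + b)
D(N(-5))² = (-9 - ¾)² = (-39/4)² = 1521/16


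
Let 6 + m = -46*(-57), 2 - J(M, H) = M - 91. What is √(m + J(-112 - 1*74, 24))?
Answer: √2895 ≈ 53.805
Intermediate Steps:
J(M, H) = 93 - M (J(M, H) = 2 - (M - 91) = 2 - (-91 + M) = 2 + (91 - M) = 93 - M)
m = 2616 (m = -6 - 46*(-57) = -6 + 2622 = 2616)
√(m + J(-112 - 1*74, 24)) = √(2616 + (93 - (-112 - 1*74))) = √(2616 + (93 - (-112 - 74))) = √(2616 + (93 - 1*(-186))) = √(2616 + (93 + 186)) = √(2616 + 279) = √2895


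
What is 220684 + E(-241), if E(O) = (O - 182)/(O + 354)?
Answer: 24936869/113 ≈ 2.2068e+5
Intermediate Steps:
E(O) = (-182 + O)/(354 + O)
220684 + E(-241) = 220684 + (-182 - 241)/(354 - 241) = 220684 - 423/113 = 24936869/113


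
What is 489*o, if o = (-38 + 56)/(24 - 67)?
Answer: -8802/43 ≈ -204.70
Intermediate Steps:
o = -18/43 (o = 18/(-43) = 18*(-1/43) = -18/43 ≈ -0.41860)
489*o = 489*(-18/43) = -8802/43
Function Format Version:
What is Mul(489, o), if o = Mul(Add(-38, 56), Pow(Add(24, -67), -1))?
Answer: Rational(-8802, 43) ≈ -204.70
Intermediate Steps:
o = Rational(-18, 43) (o = Mul(18, Pow(-43, -1)) = Mul(18, Rational(-1, 43)) = Rational(-18, 43) ≈ -0.41860)
Mul(489, o) = Mul(489, Rational(-18, 43)) = Rational(-8802, 43)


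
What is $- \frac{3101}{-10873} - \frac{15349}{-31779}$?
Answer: $\frac{265436356}{345533067} \approx 0.76819$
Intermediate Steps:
$- \frac{3101}{-10873} - \frac{15349}{-31779} = \left(-3101\right) \left(- \frac{1}{10873}\right) - - \frac{15349}{31779} = \frac{3101}{10873} + \frac{15349}{31779} = \frac{265436356}{345533067}$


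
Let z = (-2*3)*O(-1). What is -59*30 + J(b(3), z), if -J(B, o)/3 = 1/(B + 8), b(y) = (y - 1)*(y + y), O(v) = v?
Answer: -35403/20 ≈ -1770.2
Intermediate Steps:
b(y) = 2*y*(-1 + y) (b(y) = (-1 + y)*(2*y) = 2*y*(-1 + y))
z = 6 (z = -2*3*(-1) = -6*(-1) = 6)
J(B, o) = -3/(8 + B) (J(B, o) = -3/(B + 8) = -3/(8 + B))
-59*30 + J(b(3), z) = -59*30 - 3/(8 + 2*3*(-1 + 3)) = -1770 - 3/(8 + 2*3*2) = -1770 - 3/(8 + 12) = -1770 - 3/20 = -35403/20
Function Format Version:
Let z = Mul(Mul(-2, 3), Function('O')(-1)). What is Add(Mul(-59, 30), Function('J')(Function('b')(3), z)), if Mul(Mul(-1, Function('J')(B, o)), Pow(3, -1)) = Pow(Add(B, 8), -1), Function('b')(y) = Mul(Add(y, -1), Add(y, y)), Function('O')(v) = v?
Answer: Rational(-35403, 20) ≈ -1770.2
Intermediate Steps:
Function('b')(y) = Mul(2, y, Add(-1, y)) (Function('b')(y) = Mul(Add(-1, y), Mul(2, y)) = Mul(2, y, Add(-1, y)))
z = 6 (z = Mul(Mul(-2, 3), -1) = Mul(-6, -1) = 6)
Function('J')(B, o) = Mul(-3, Pow(Add(8, B), -1)) (Function('J')(B, o) = Mul(-3, Pow(Add(B, 8), -1)) = Mul(-3, Pow(Add(8, B), -1)))
Add(Mul(-59, 30), Function('J')(Function('b')(3), z)) = Add(Mul(-59, 30), Mul(-3, Pow(Add(8, Mul(2, 3, Add(-1, 3))), -1))) = Add(-1770, Mul(-3, Pow(Add(8, Mul(2, 3, 2)), -1))) = Add(-1770, Mul(-3, Pow(Add(8, 12), -1))) = Add(-1770, Mul(-3, Pow(20, -1))) = Add(-1770, Mul(-3, Rational(1, 20))) = Add(-1770, Rational(-3, 20)) = Rational(-35403, 20)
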